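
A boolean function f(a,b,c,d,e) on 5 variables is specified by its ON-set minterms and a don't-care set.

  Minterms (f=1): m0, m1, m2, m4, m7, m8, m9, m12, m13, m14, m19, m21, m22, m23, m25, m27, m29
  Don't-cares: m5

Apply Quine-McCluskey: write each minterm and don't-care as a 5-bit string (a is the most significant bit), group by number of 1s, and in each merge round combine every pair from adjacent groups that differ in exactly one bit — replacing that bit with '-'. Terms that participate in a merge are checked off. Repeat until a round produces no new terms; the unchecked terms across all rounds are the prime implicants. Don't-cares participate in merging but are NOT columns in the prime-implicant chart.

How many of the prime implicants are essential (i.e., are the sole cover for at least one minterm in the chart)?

[col 0] 00000*, 00001*, 00010*, 00100*, 00101*, 00111*, 01000*, 01001*, 01100*, 01101*, 01110*, 10011*, 10101*, 10110*, 10111*, 11001*, 11011*, 11101*
[col 1] -0101*, -0111*, -1001*, -1101*, 0-000*, 0-001*, 0-100*, 0-101*, 00-00*, 00-01*, 000-0, 0000-*, 001-1*, 0010-*, 01-00*, 01-01*, 0100-*, 011-0, 0110-*, 1-011, 1-101*, 10-11, 101-1*, 1011-, 11-01*, 110-1
[col 2] --101, -01-1, -1-01, 0--00*, 0--01*, 0-00-*, 0-10-*, 00-0-*, 01-0-*
[col 3] 0--0-
Prime implicants: --101, -01-1, -1-01, 0--0-, 000-0, 011-0, 1-011, 10-11, 1011-, 110-1
PI chart (minterm → PIs covering it):
  0 | 0--0-,000-0
  1 | 0--0-  (sole → essential)
  2 | 000-0  (sole → essential)
  4 | 0--0-  (sole → essential)
  7 | -01-1  (sole → essential)
  8 | 0--0-  (sole → essential)
  9 | -1-01,0--0-
  12 | 0--0-,011-0
  13 | --101,-1-01,0--0-
  14 | 011-0  (sole → essential)
  19 | 1-011,10-11
  21 | --101,-01-1
  22 | 1011-  (sole → essential)
  23 | -01-1,10-11,1011-
  25 | -1-01,110-1
  27 | 1-011,110-1
  29 | --101,-1-01
Essential prime implicants: -01-1, 0--0-, 000-0, 011-0, 1011-

5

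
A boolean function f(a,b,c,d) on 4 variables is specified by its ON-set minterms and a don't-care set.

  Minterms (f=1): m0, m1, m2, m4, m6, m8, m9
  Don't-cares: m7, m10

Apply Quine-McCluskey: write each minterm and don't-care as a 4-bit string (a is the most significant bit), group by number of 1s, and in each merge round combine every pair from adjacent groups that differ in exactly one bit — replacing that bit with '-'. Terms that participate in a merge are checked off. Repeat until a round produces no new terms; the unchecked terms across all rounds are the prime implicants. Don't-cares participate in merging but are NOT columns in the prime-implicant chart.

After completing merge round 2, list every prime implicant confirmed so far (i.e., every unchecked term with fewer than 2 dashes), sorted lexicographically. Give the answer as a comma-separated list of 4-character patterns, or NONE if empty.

Round 0: 0000✓ 0001✓ 0010✓ 0100✓ 0110✓ 0111✓ 1000✓ 1001✓ 1010✓
Round 1: -000✓ -001✓ -010✓ 0-00✓ 0-10✓ 00-0✓ 000-✓ 01-0✓ 011- 10-0✓ 100-✓
Round 2: -0-0 -00- 0--0
PIs = {-0-0, -00-, 0--0, 011-}

011-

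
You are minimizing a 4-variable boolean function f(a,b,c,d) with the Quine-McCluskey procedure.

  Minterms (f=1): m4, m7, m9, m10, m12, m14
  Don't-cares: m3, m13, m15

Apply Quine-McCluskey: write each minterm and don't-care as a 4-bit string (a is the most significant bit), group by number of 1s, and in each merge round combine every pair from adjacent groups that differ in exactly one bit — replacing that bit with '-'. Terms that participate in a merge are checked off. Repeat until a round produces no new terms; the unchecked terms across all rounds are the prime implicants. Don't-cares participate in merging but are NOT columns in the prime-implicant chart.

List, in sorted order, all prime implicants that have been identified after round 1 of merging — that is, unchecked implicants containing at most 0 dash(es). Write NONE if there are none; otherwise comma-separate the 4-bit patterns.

Round 0: 0011✓ 0100✓ 0111✓ 1001✓ 1010✓ 1100✓ 1101✓ 1110✓ 1111✓
Round 1: -100 -111 0-11 1-01 1-10 11-0✓ 11-1✓ 110-✓ 111-✓
Round 2: 11--
PIs = {-100, -111, 0-11, 1-01, 1-10, 11--}

NONE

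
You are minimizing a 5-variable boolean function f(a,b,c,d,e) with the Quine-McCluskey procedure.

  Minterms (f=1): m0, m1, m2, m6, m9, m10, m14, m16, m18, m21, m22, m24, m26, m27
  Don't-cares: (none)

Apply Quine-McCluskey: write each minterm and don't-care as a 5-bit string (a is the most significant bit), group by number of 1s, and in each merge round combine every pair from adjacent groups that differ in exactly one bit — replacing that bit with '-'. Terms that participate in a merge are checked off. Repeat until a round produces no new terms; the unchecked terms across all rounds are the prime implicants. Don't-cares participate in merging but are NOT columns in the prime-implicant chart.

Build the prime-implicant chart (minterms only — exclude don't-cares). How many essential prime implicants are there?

Round 0: 00000✓ 00001✓ 00010✓ 00110✓ 01001✓ 01010✓ 01110✓ 10000✓ 10010✓ 10101 10110✓ 11000✓ 11010✓ 11011✓
Round 1: -0000✓ -0010✓ -0110✓ -1010✓ 0-001 0-010✓ 0-110✓ 00-10✓ 000-0✓ 0000- 01-10✓ 1-000✓ 1-010✓ 10-10✓ 100-0✓ 110-0✓ 1101-
Round 2: --010 -0-10 -00-0 0--10 1-0-0
PIs = {--010, -0-10, -00-0, 0--10, 0-001, 0000-, 1-0-0, 10101, 1101-}
Coverage chart:
  m0: -00-0,0000-
  m1: 0-001,0000-
  m2: --010,-0-10,-00-0,0--10
  m6: -0-10,0--10
  m9: 0-001 ←essential
  m10: --010,0--10
  m14: 0--10 ←essential
  m16: -00-0,1-0-0
  m18: --010,-0-10,-00-0,1-0-0
  m21: 10101 ←essential
  m22: -0-10 ←essential
  m24: 1-0-0 ←essential
  m26: --010,1-0-0,1101-
  m27: 1101- ←essential
Essential: -0-10, 0--10, 0-001, 1-0-0, 10101, 1101-

6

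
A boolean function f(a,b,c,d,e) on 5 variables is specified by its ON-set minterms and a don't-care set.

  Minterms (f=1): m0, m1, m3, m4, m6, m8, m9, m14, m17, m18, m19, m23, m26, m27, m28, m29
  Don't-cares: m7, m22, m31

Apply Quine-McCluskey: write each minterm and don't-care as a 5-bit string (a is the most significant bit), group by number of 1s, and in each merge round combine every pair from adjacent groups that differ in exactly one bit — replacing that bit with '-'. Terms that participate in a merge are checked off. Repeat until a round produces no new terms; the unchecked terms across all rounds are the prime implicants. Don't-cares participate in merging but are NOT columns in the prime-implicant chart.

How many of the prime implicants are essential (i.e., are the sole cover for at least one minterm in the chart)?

Round 0: 00000✓ 00001✓ 00011✓ 00100✓ 00110✓ 00111✓ 01000✓ 01001✓ 01110✓ 10001✓ 10010✓ 10011✓ 10110✓ 10111✓ 11010✓ 11011✓ 11100✓ 11101✓ 11111✓
Round 1: -0001✓ -0011✓ -0110✓ -0111✓ 0-000✓ 0-001✓ 0-110 00-00 00-11✓ 000-1✓ 0000-✓ 001-0 0011-✓ 0100-✓ 1-010✓ 1-011✓ 1-111✓ 10-10✓ 10-11✓ 100-1✓ 1001-✓ 1011-✓ 11-11✓ 1101-✓ 111-1 1110-
Round 2: -0-11 -00-1 -011- 0-00- 1--11 1-01- 10-1-
PIs = {-0-11, -00-1, -011-, 0-00-, 0-110, 00-00, 001-0, 1--11, 1-01-, 10-1-, 111-1, 1110-}
Coverage chart:
  m0: 0-00-,00-00
  m1: -00-1,0-00-
  m3: -0-11,-00-1
  m4: 00-00,001-0
  m6: -011-,0-110,001-0
  m8: 0-00- ←essential
  m9: 0-00- ←essential
  m14: 0-110 ←essential
  m17: -00-1 ←essential
  m18: 1-01-,10-1-
  m19: -0-11,-00-1,1--11,1-01-,10-1-
  m23: -0-11,-011-,1--11,10-1-
  m26: 1-01- ←essential
  m27: 1--11,1-01-
  m28: 1110- ←essential
  m29: 111-1,1110-
Essential: -00-1, 0-00-, 0-110, 1-01-, 1110-

5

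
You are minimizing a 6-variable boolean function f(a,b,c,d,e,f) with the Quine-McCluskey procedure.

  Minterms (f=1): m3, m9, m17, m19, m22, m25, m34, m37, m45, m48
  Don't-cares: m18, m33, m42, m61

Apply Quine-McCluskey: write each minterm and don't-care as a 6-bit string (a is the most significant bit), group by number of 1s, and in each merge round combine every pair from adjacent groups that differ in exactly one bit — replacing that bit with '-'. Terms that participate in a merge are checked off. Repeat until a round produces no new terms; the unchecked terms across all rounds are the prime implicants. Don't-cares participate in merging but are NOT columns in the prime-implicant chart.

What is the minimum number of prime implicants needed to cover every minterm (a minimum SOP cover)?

7

Round 0: 000011✓ 001001✓ 010001✓ 010010✓ 010011✓ 010110✓ 011001✓ 100001✓ 100010✓ 100101✓ 101010✓ 101101✓ 110000 111101✓
Round 1: 0-0011 0-1001 01-001 010-10 0100-1 01001- 1-1101 10-010 10-101 100-01
PIs = {0-0011, 0-1001, 01-001, 010-10, 0100-1, 01001-, 1-1101, 10-010, 10-101, 100-01, 110000}
Coverage chart:
  m3: 0-0011 ←essential
  m9: 0-1001 ←essential
  m17: 01-001,0100-1
  m19: 0-0011,0100-1,01001-
  m22: 010-10 ←essential
  m25: 0-1001,01-001
  m34: 10-010 ←essential
  m37: 10-101,100-01
  m45: 1-1101,10-101
  m48: 110000 ←essential
Essential: 0-0011, 0-1001, 010-10, 10-010, 110000
Petrick residual → 01-001, 10-101
Min cover (7 terms): a'c'd'ef + a'cd'e'f + a'bd'e'f + a'bc'ef' + ab'd'ef' + ab'de'f + abc'd'e'f'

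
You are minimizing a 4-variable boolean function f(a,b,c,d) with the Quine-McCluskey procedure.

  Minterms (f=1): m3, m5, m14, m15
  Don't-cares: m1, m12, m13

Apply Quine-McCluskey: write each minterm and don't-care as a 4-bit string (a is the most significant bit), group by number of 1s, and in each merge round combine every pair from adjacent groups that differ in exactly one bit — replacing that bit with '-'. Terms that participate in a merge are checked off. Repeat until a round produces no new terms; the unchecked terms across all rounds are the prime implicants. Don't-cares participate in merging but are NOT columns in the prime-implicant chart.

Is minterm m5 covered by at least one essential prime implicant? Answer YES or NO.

NO

size-2^0 implicants → 0001(✓)  0011(✓)  0101(✓)  1100(✓)  1101(✓)  1110(✓)  1111(✓)
size-2^1 implicants → -101  0-01  00-1  11-0(✓)  11-1(✓)  110-(✓)  111-(✓)
size-2^2 implicants → 11--
Unchecked terms (primes): -101, 0-01, 00-1, 11--
Minterm coverage:
  m3 ⊆ 00-1 [E]
  m5 ⊆ -101,0-01
  m14 ⊆ 11-- [E]
  m15 ⊆ 11-- [E]
E = {00-1, 11--}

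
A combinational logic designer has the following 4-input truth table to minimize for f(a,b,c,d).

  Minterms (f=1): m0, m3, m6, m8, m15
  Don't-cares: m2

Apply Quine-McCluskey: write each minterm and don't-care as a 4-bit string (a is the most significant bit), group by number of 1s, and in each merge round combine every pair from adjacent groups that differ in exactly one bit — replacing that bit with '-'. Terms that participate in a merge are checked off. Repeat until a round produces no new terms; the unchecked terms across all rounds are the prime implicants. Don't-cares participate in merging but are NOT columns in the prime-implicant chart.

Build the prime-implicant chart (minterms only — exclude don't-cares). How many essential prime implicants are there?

4

Round 0: 0000✓ 0010✓ 0011✓ 0110✓ 1000✓ 1111
Round 1: -000 0-10 00-0 001-
PIs = {-000, 0-10, 00-0, 001-, 1111}
Coverage chart:
  m0: -000,00-0
  m3: 001- ←essential
  m6: 0-10 ←essential
  m8: -000 ←essential
  m15: 1111 ←essential
Essential: -000, 0-10, 001-, 1111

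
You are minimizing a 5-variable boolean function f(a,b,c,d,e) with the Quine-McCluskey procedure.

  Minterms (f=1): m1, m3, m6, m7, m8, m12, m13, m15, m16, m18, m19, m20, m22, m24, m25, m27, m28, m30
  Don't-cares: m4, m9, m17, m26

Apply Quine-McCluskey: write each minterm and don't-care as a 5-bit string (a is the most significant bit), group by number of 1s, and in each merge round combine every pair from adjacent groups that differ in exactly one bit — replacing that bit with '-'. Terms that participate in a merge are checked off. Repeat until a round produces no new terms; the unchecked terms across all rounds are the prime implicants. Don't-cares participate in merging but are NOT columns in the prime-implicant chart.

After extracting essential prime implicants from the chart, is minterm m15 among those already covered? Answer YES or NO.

[col 0] 00001*, 00011*, 00100*, 00110*, 00111*, 01000*, 01001*, 01100*, 01101*, 01111*, 10000*, 10001*, 10010*, 10011*, 10100*, 10110*, 11000*, 11001*, 11010*, 11011*, 11100*, 11110*
[col 1] -0001*, -0011*, -0100*, -0110*, -1000*, -1001*, -1100*, 0-001*, 0-100*, 0-111, 00-11, 000-1*, 001-0*, 0011-, 01-00*, 01-01*, 0100-*, 011-1, 0110-*, 1-000*, 1-001*, 1-010*, 1-011*, 1-100*, 1-110*, 10-00*, 10-10*, 100-0*, 100-1*, 1000-*, 1001-*, 101-0*, 11-00*, 11-10*, 110-0*, 110-1*, 1100-*, 1101-*, 111-0*
[col 2] --001, --100, -00-1, -01-0, -1-00, -100-, 01-0-, 1--00*, 1--10*, 1-0-0*, 1-0-1*, 1-00-*, 1-01-*, 1-1-0*, 10--0*, 100--*, 11--0*, 110--*
[col 3] 1---0, 1-0--
Prime implicants: --001, --100, -00-1, -01-0, -1-00, -100-, 0-111, 00-11, 0011-, 01-0-, 011-1, 1---0, 1-0--
PI chart (minterm → PIs covering it):
  1 | --001,-00-1
  3 | -00-1,00-11
  6 | -01-0,0011-
  7 | 0-111,00-11,0011-
  8 | -1-00,-100-,01-0-
  12 | --100,-1-00,01-0-
  13 | 01-0-,011-1
  15 | 0-111,011-1
  16 | 1---0,1-0--
  18 | 1---0,1-0--
  19 | -00-1,1-0--
  20 | --100,-01-0,1---0
  22 | -01-0,1---0
  24 | -1-00,-100-,1---0,1-0--
  25 | --001,-100-,1-0--
  27 | 1-0--  (sole → essential)
  28 | --100,-1-00,1---0
  30 | 1---0  (sole → essential)
Essential prime implicants: 1---0, 1-0--

NO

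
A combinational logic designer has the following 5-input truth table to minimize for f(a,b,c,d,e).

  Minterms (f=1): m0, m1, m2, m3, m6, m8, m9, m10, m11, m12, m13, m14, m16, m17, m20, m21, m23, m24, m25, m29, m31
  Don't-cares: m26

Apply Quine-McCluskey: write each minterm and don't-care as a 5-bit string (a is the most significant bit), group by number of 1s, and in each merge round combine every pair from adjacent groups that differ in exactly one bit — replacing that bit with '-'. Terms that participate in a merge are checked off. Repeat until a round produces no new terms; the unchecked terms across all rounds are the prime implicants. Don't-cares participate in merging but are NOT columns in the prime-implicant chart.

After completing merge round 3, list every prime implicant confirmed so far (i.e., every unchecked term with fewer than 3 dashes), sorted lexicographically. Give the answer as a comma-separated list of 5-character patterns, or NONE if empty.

size-2^0 implicants → 00000(✓)  00001(✓)  00010(✓)  00011(✓)  00110(✓)  01000(✓)  01001(✓)  01010(✓)  01011(✓)  01100(✓)  01101(✓)  01110(✓)  10000(✓)  10001(✓)  10100(✓)  10101(✓)  10111(✓)  11000(✓)  11001(✓)  11010(✓)  11101(✓)  11111(✓)
size-2^1 implicants → -0000(✓)  -0001(✓)  -1000(✓)  -1001(✓)  -1010(✓)  -1101(✓)  0-000(✓)  0-001(✓)  0-010(✓)  0-011(✓)  0-110(✓)  00-10(✓)  000-0(✓)  000-1(✓)  0000-(✓)  0001-(✓)  01-00(✓)  01-01(✓)  01-10(✓)  010-0(✓)  010-1(✓)  0100-(✓)  0101-(✓)  011-0(✓)  0110-(✓)  1-000(✓)  1-001(✓)  1-101(✓)  1-111(✓)  10-00(✓)  10-01(✓)  1000-(✓)  101-1(✓)  1010-(✓)  11-01(✓)  110-0(✓)  1100-(✓)  111-1(✓)
size-2^2 implicants → --000(✓)  --001(✓)  -000-(✓)  -1-01  -10-0  -100-(✓)  0--10  0-0-0(✓)  0-0-1(✓)  0-00-(✓)  0-01-(✓)  000--(✓)  01--0  01-0-  010--(✓)  1--01  1-00-(✓)  1-1-1  10-0-
size-2^3 implicants → --00-  0-0--
Unchecked terms (primes): --00-, -1-01, -10-0, 0--10, 0-0--, 01--0, 01-0-, 1--01, 1-1-1, 10-0-

-1-01, -10-0, 0--10, 01--0, 01-0-, 1--01, 1-1-1, 10-0-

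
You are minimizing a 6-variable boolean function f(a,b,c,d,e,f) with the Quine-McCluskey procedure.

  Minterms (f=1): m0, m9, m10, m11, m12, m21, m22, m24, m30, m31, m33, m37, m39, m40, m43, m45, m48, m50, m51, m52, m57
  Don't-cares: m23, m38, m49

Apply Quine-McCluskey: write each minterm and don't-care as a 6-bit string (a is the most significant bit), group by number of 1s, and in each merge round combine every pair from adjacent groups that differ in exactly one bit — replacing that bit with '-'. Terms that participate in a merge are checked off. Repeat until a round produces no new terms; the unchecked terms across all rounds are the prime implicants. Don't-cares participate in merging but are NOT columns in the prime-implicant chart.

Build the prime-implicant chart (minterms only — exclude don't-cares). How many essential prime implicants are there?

[col 0] 000000, 001001*, 001010*, 001011*, 001100, 010101*, 010110*, 010111*, 011000, 011110*, 011111*, 100001*, 100101*, 100110*, 100111*, 101000, 101011*, 101101*, 110000*, 110001*, 110010*, 110011*, 110100*, 111001*
[col 1] -01011, 0010-1, 00101-, 01-110*, 01-111*, 0101-1, 01011-*, 01111-*, 1-0001, 10-101, 100-01, 1001-1, 10011-, 11-001, 110-00, 1100-0*, 1100-1*, 11000-*, 11001-*
[col 2] 01-11-, 1100--
Prime implicants: -01011, 000000, 0010-1, 00101-, 001100, 01-11-, 0101-1, 011000, 1-0001, 10-101, 100-01, 1001-1, 10011-, 101000, 11-001, 110-00, 1100--
PI chart (minterm → PIs covering it):
  0 | 000000  (sole → essential)
  9 | 0010-1  (sole → essential)
  10 | 00101-  (sole → essential)
  11 | -01011,0010-1,00101-
  12 | 001100  (sole → essential)
  21 | 0101-1  (sole → essential)
  22 | 01-11-  (sole → essential)
  24 | 011000  (sole → essential)
  30 | 01-11-  (sole → essential)
  31 | 01-11-  (sole → essential)
  33 | 1-0001,100-01
  37 | 10-101,100-01,1001-1
  39 | 1001-1,10011-
  40 | 101000  (sole → essential)
  43 | -01011  (sole → essential)
  45 | 10-101  (sole → essential)
  48 | 110-00,1100--
  50 | 1100--  (sole → essential)
  51 | 1100--  (sole → essential)
  52 | 110-00  (sole → essential)
  57 | 11-001  (sole → essential)
Essential prime implicants: -01011, 000000, 0010-1, 00101-, 001100, 01-11-, 0101-1, 011000, 10-101, 101000, 11-001, 110-00, 1100--

13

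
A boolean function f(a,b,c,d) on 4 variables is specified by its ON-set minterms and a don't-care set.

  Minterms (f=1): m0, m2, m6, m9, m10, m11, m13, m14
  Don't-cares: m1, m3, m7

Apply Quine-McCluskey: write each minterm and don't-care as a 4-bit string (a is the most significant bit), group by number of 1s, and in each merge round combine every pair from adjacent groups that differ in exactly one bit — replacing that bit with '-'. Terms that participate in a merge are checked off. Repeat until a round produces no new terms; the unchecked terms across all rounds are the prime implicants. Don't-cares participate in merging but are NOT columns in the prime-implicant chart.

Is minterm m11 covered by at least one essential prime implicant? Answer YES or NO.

NO

Round 0: 0000✓ 0001✓ 0010✓ 0011✓ 0110✓ 0111✓ 1001✓ 1010✓ 1011✓ 1101✓ 1110✓
Round 1: -001✓ -010✓ -011✓ -110✓ 0-10✓ 0-11✓ 00-0✓ 00-1✓ 000-✓ 001-✓ 011-✓ 1-01 1-10✓ 10-1✓ 101-✓
Round 2: --10 -0-1 -01- 0-1- 00--
PIs = {--10, -0-1, -01-, 0-1-, 00--, 1-01}
Coverage chart:
  m0: 00-- ←essential
  m2: --10,-01-,0-1-,00--
  m6: --10,0-1-
  m9: -0-1,1-01
  m10: --10,-01-
  m11: -0-1,-01-
  m13: 1-01 ←essential
  m14: --10 ←essential
Essential: --10, 00--, 1-01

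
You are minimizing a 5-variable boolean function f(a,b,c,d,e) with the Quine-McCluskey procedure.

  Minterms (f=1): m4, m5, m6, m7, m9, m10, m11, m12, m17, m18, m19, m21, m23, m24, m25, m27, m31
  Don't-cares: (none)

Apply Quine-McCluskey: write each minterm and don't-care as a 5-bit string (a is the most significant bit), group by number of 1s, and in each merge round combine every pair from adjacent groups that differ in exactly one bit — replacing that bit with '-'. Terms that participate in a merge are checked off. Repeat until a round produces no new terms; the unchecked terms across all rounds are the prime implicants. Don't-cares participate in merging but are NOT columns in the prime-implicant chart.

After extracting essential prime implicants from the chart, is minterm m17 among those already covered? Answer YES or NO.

NO

size-2^0 implicants → 00100(✓)  00101(✓)  00110(✓)  00111(✓)  01001(✓)  01010(✓)  01011(✓)  01100(✓)  10001(✓)  10010(✓)  10011(✓)  10101(✓)  10111(✓)  11000(✓)  11001(✓)  11011(✓)  11111(✓)
size-2^1 implicants → -0101(✓)  -0111(✓)  -1001(✓)  -1011(✓)  0-100  001-0(✓)  001-1(✓)  0010-(✓)  0011-(✓)  010-1(✓)  0101-  1-001(✓)  1-011(✓)  1-111(✓)  10-01(✓)  10-11(✓)  100-1(✓)  1001-  101-1(✓)  11-11(✓)  110-1(✓)  1100-
size-2^2 implicants → -01-1  -10-1  001--  1--11  1-0-1  10--1
Unchecked terms (primes): -01-1, -10-1, 0-100, 001--, 0101-, 1--11, 1-0-1, 10--1, 1001-, 1100-
Minterm coverage:
  m4 ⊆ 0-100,001--
  m5 ⊆ -01-1,001--
  m6 ⊆ 001-- [E]
  m7 ⊆ -01-1,001--
  m9 ⊆ -10-1 [E]
  m10 ⊆ 0101- [E]
  m11 ⊆ -10-1,0101-
  m12 ⊆ 0-100 [E]
  m17 ⊆ 1-0-1,10--1
  m18 ⊆ 1001- [E]
  m19 ⊆ 1--11,1-0-1,10--1,1001-
  m21 ⊆ -01-1,10--1
  m23 ⊆ -01-1,1--11,10--1
  m24 ⊆ 1100- [E]
  m25 ⊆ -10-1,1-0-1,1100-
  m27 ⊆ -10-1,1--11,1-0-1
  m31 ⊆ 1--11 [E]
E = {-10-1, 0-100, 001--, 0101-, 1--11, 1001-, 1100-}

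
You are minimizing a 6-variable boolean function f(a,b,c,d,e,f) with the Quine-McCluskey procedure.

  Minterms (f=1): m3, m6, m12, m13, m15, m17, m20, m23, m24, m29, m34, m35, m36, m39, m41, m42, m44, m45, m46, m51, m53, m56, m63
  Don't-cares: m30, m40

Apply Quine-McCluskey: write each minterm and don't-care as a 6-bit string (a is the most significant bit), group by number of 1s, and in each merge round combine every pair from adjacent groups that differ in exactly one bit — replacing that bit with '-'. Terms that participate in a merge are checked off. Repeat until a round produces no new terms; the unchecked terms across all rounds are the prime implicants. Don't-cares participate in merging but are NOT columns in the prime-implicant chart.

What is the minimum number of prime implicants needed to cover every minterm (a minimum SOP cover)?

17

[col 0] 000011*, 000110, 001100*, 001101*, 001111*, 010001, 010100, 010111, 011000*, 011101*, 011110, 100010*, 100011*, 100100*, 100111*, 101000*, 101001*, 101010*, 101100*, 101101*, 101110*, 110011*, 110101, 111000*, 111111
[col 1] -00011, -01100*, -01101*, -11000, 0-1101, 0011-1, 00110-*, 1-0011, 1-1000, 10-010, 10-100, 100-11, 10001-, 101-00*, 101-01*, 101-10*, 1010-0*, 10100-*, 1011-0*, 10110-*
[col 2] -0110-, 101--0, 101-0-
Prime implicants: -00011, -0110-, -11000, 0-1101, 000110, 0011-1, 010001, 010100, 010111, 011110, 1-0011, 1-1000, 10-010, 10-100, 100-11, 10001-, 101--0, 101-0-, 110101, 111111
PI chart (minterm → PIs covering it):
  3 | -00011  (sole → essential)
  6 | 000110  (sole → essential)
  12 | -0110-  (sole → essential)
  13 | -0110-,0-1101,0011-1
  15 | 0011-1  (sole → essential)
  17 | 010001  (sole → essential)
  20 | 010100  (sole → essential)
  23 | 010111  (sole → essential)
  24 | -11000  (sole → essential)
  29 | 0-1101  (sole → essential)
  34 | 10-010,10001-
  35 | -00011,1-0011,100-11,10001-
  36 | 10-100  (sole → essential)
  39 | 100-11  (sole → essential)
  41 | 101-0-  (sole → essential)
  42 | 10-010,101--0
  44 | -0110-,10-100,101--0,101-0-
  45 | -0110-,101-0-
  46 | 101--0  (sole → essential)
  51 | 1-0011  (sole → essential)
  53 | 110101  (sole → essential)
  56 | -11000,1-1000
  63 | 111111  (sole → essential)
Essential prime implicants: -00011, -0110-, -11000, 0-1101, 000110, 0011-1, 010001, 010100, 010111, 1-0011, 10-100, 100-11, 101--0, 101-0-, 110101, 111111
Petrick residual → 10-010
Minimum SOP uses 17 PIs: b'c'd'ef + b'cde' + bcd'e'f' + a'cde'f + a'b'c'def' + a'b'cdf + a'bc'd'e'f + a'bc'de'f' + a'bc'def + ac'd'ef + ab'd'ef' + ab'de'f' + ab'c'ef + ab'cf' + ab'ce' + abc'de'f + abcdef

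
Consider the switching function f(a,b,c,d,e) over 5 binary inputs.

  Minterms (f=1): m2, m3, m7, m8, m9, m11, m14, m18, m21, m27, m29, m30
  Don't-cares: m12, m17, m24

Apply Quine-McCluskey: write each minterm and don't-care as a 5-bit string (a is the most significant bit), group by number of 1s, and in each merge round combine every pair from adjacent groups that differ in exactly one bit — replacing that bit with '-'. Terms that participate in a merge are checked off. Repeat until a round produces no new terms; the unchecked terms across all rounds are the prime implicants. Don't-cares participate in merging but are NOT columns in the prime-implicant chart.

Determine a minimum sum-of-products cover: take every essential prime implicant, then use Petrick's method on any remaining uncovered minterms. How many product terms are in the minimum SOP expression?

6

Round 0: 00010✓ 00011✓ 00111✓ 01000✓ 01001✓ 01011✓ 01100✓ 01110✓ 10001✓ 10010✓ 10101✓ 11000✓ 11011✓ 11101✓ 11110✓
Round 1: -0010 -1000 -1011 -1110 0-011 00-11 0001- 01-00 010-1 0100- 011-0 1-101 10-01
PIs = {-0010, -1000, -1011, -1110, 0-011, 00-11, 0001-, 01-00, 010-1, 0100-, 011-0, 1-101, 10-01}
Coverage chart:
  m2: -0010,0001-
  m3: 0-011,00-11,0001-
  m7: 00-11 ←essential
  m8: -1000,01-00,0100-
  m9: 010-1,0100-
  m11: -1011,0-011,010-1
  m14: -1110,011-0
  m18: -0010 ←essential
  m21: 1-101,10-01
  m27: -1011 ←essential
  m29: 1-101 ←essential
  m30: -1110 ←essential
Essential: -0010, -1011, -1110, 00-11, 1-101
Petrick residual → 0100-
Min cover (6 terms): b'c'de' + bc'de + bcde' + a'b'de + a'bc'd' + acd'e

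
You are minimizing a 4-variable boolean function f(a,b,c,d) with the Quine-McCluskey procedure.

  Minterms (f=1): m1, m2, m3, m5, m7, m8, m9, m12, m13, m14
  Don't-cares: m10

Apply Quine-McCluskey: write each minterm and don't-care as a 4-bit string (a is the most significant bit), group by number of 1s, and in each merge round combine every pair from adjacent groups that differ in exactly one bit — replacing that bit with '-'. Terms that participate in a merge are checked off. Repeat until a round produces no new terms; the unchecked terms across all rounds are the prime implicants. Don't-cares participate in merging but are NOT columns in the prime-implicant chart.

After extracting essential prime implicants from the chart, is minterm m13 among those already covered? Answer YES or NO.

NO

[col 0] 0001*, 0010*, 0011*, 0101*, 0111*, 1000*, 1001*, 1010*, 1100*, 1101*, 1110*
[col 1] -001*, -010, -101*, 0-01*, 0-11*, 00-1*, 001-, 01-1*, 1-00*, 1-01*, 1-10*, 10-0*, 100-*, 11-0*, 110-*
[col 2] --01, 0--1, 1--0, 1-0-
Prime implicants: --01, -010, 0--1, 001-, 1--0, 1-0-
PI chart (minterm → PIs covering it):
  1 | --01,0--1
  2 | -010,001-
  3 | 0--1,001-
  5 | --01,0--1
  7 | 0--1  (sole → essential)
  8 | 1--0,1-0-
  9 | --01,1-0-
  12 | 1--0,1-0-
  13 | --01,1-0-
  14 | 1--0  (sole → essential)
Essential prime implicants: 0--1, 1--0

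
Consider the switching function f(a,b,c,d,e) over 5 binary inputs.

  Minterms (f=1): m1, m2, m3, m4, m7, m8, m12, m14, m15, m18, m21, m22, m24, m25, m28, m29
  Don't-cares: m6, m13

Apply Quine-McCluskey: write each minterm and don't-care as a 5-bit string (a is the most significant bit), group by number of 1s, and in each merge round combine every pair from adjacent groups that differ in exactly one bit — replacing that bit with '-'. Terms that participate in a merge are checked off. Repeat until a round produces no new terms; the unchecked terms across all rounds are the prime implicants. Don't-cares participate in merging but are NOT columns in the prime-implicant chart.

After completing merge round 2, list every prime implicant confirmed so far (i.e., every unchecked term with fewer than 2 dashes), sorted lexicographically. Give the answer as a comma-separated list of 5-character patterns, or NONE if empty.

000-1, 1-101

[col 0] 00001*, 00010*, 00011*, 00100*, 00110*, 00111*, 01000*, 01100*, 01101*, 01110*, 01111*, 10010*, 10101*, 10110*, 11000*, 11001*, 11100*, 11101*
[col 1] -0010*, -0110*, -1000*, -1100*, -1101*, 0-100*, 0-110*, 0-111*, 00-10*, 00-11*, 000-1, 0001-*, 001-0*, 0011-*, 01-00*, 011-0*, 011-1*, 0110-*, 0111-*, 1-101, 10-10*, 11-00*, 11-01*, 1100-*, 1110-*
[col 2] -0-10, -1-00, -110-, 0-1-0, 0-11-, 00-1-, 011--, 11-0-
Prime implicants: -0-10, -1-00, -110-, 0-1-0, 0-11-, 00-1-, 000-1, 011--, 1-101, 11-0-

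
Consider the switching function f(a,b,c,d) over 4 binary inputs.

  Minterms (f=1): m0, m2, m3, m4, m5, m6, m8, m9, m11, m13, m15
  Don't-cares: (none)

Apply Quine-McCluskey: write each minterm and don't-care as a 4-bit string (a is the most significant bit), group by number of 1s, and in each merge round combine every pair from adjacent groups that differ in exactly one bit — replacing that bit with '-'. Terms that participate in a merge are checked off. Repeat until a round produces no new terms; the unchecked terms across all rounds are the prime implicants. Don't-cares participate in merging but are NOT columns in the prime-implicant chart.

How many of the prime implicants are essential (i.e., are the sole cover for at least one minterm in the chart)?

2

Round 0: 0000✓ 0010✓ 0011✓ 0100✓ 0101✓ 0110✓ 1000✓ 1001✓ 1011✓ 1101✓ 1111✓
Round 1: -000 -011 -101 0-00✓ 0-10✓ 00-0✓ 001- 01-0✓ 010- 1-01✓ 1-11✓ 10-1✓ 100- 11-1✓
Round 2: 0--0 1--1
PIs = {-000, -011, -101, 0--0, 001-, 010-, 1--1, 100-}
Coverage chart:
  m0: -000,0--0
  m2: 0--0,001-
  m3: -011,001-
  m4: 0--0,010-
  m5: -101,010-
  m6: 0--0 ←essential
  m8: -000,100-
  m9: 1--1,100-
  m11: -011,1--1
  m13: -101,1--1
  m15: 1--1 ←essential
Essential: 0--0, 1--1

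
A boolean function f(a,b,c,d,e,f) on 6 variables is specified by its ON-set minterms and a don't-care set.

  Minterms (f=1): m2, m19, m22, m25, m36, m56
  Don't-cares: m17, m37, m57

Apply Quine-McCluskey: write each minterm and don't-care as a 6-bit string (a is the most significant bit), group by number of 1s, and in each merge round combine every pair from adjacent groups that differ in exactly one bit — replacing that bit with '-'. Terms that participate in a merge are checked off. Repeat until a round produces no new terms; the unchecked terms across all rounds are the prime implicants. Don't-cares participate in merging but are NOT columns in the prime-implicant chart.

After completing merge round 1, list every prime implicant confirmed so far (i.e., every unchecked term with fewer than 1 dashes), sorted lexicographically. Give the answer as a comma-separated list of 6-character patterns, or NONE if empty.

000010, 010110

Round 0: 000010 010001✓ 010011✓ 010110 011001✓ 100100✓ 100101✓ 111000✓ 111001✓
Round 1: -11001 01-001 0100-1 10010- 11100-
PIs = {-11001, 000010, 01-001, 0100-1, 010110, 10010-, 11100-}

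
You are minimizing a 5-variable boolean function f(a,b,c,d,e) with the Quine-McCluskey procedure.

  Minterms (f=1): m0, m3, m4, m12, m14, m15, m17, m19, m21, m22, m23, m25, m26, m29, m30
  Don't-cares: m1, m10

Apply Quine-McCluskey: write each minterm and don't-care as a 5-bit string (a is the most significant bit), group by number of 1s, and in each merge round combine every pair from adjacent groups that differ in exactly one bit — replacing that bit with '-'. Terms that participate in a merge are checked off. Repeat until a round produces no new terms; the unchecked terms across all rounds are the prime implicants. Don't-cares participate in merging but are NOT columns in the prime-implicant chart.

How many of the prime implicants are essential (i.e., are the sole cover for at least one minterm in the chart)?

Round 0: 00000✓ 00001✓ 00011✓ 00100✓ 01010✓ 01100✓ 01110✓ 01111✓ 10001✓ 10011✓ 10101✓ 10110✓ 10111✓ 11001✓ 11010✓ 11101✓ 11110✓
Round 1: -0001✓ -0011✓ -1010✓ -1110✓ 0-100 00-00 000-1✓ 0000- 01-10✓ 011-0 0111- 1-001✓ 1-101✓ 1-110 10-01✓ 10-11✓ 100-1✓ 101-1✓ 1011- 11-01✓ 11-10✓
Round 2: -00-1 -1-10 1--01 10--1
PIs = {-00-1, -1-10, 0-100, 00-00, 0000-, 011-0, 0111-, 1--01, 1-110, 10--1, 1011-}
Coverage chart:
  m0: 00-00,0000-
  m3: -00-1 ←essential
  m4: 0-100,00-00
  m12: 0-100,011-0
  m14: -1-10,011-0,0111-
  m15: 0111- ←essential
  m17: -00-1,1--01,10--1
  m19: -00-1,10--1
  m21: 1--01,10--1
  m22: 1-110,1011-
  m23: 10--1,1011-
  m25: 1--01 ←essential
  m26: -1-10 ←essential
  m29: 1--01 ←essential
  m30: -1-10,1-110
Essential: -00-1, -1-10, 0111-, 1--01

4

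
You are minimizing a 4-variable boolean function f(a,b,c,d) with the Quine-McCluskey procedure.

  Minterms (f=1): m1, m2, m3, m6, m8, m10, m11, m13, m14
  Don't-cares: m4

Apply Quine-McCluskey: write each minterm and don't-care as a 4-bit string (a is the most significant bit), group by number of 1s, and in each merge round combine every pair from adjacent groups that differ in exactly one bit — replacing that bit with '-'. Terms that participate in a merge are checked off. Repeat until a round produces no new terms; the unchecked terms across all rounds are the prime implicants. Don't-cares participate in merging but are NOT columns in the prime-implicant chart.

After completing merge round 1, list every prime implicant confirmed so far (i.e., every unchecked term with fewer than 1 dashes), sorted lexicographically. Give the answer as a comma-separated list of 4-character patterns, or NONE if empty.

[col 0] 0001*, 0010*, 0011*, 0100*, 0110*, 1000*, 1010*, 1011*, 1101, 1110*
[col 1] -010*, -011*, -110*, 0-10*, 00-1, 001-*, 01-0, 1-10*, 10-0, 101-*
[col 2] --10, -01-
Prime implicants: --10, -01-, 00-1, 01-0, 10-0, 1101

1101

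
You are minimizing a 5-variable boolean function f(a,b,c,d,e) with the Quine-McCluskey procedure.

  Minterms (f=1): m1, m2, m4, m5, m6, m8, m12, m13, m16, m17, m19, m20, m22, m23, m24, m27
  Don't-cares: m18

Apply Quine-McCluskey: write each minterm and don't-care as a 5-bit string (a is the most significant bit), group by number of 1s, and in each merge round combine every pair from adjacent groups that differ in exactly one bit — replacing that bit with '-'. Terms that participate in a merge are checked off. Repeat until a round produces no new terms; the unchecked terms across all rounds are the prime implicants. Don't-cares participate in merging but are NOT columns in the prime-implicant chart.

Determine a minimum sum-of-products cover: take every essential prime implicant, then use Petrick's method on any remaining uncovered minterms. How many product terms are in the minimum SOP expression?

[col 0] 00001*, 00010*, 00100*, 00101*, 00110*, 01000*, 01100*, 01101*, 10000*, 10001*, 10010*, 10011*, 10100*, 10110*, 10111*, 11000*, 11011*
[col 1] -0001, -0010*, -0100*, -0110*, -1000, 0-100*, 0-101*, 00-01, 00-10*, 001-0*, 0010-*, 01-00, 0110-*, 1-000, 1-011, 10-00*, 10-10*, 10-11*, 100-0*, 100-1*, 1000-*, 1001-*, 101-0*, 1011-*
[col 2] -0-10, -01-0, 0-10-, 10--0, 10-1-, 100--
Prime implicants: -0-10, -0001, -01-0, -1000, 0-10-, 00-01, 01-00, 1-000, 1-011, 10--0, 10-1-, 100--
PI chart (minterm → PIs covering it):
  1 | -0001,00-01
  2 | -0-10  (sole → essential)
  4 | -01-0,0-10-
  5 | 0-10-,00-01
  6 | -0-10,-01-0
  8 | -1000,01-00
  12 | 0-10-,01-00
  13 | 0-10-  (sole → essential)
  16 | 1-000,10--0,100--
  17 | -0001,100--
  19 | 1-011,10-1-,100--
  20 | -01-0,10--0
  22 | -0-10,-01-0,10--0,10-1-
  23 | 10-1-  (sole → essential)
  24 | -1000,1-000
  27 | 1-011  (sole → essential)
Essential prime implicants: -0-10, 0-10-, 1-011, 10-1-
Petrick residual → -0001, -1000, 10--0
Minimum SOP uses 7 PIs: b'de' + b'c'd'e + bc'd'e' + a'cd' + ac'de + ab'e' + ab'd

7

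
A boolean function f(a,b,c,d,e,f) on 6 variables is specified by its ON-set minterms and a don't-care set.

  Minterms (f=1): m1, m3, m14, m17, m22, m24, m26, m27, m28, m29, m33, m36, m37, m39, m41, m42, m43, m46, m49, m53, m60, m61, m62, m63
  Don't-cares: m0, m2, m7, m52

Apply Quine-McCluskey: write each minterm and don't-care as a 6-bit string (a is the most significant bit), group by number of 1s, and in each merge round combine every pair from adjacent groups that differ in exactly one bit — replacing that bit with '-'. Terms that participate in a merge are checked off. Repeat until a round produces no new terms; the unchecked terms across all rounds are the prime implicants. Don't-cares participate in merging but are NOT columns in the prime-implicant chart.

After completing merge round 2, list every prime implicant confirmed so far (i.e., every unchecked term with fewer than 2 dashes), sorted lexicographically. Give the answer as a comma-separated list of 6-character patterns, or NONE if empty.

[col 0] 000000*, 000001*, 000010*, 000011*, 000111*, 001110*, 010001*, 010110, 011000*, 011010*, 011011*, 011100*, 011101*, 100001*, 100100*, 100101*, 100111*, 101001*, 101010*, 101011*, 101110*, 110001*, 110100*, 110101*, 111100*, 111101*, 111110*, 111111*
[col 1] -00001*, -00111, -01110, -10001*, -11100*, -11101*, 0-0001*, 000-11, 0000-0*, 0000-1*, 00000-*, 00001-*, 011-00, 0110-0, 01101-, 01110-*, 1-0001*, 1-0100*, 1-0101*, 1-1110, 10-001, 100-01*, 1001-1, 10010-*, 101-10, 1010-1, 10101-, 11-100*, 11-101*, 110-01*, 11010-*, 1111-0*, 1111-1*, 11110-*, 11111-*
[col 2] --0001, -1110-, 0000--, 1-0-01, 1-010-, 11-10-, 1111--
Prime implicants: --0001, -00111, -01110, -1110-, 000-11, 0000--, 010110, 011-00, 0110-0, 01101-, 1-0-01, 1-010-, 1-1110, 10-001, 1001-1, 101-10, 1010-1, 10101-, 11-10-, 1111--

-00111, -01110, 000-11, 010110, 011-00, 0110-0, 01101-, 1-1110, 10-001, 1001-1, 101-10, 1010-1, 10101-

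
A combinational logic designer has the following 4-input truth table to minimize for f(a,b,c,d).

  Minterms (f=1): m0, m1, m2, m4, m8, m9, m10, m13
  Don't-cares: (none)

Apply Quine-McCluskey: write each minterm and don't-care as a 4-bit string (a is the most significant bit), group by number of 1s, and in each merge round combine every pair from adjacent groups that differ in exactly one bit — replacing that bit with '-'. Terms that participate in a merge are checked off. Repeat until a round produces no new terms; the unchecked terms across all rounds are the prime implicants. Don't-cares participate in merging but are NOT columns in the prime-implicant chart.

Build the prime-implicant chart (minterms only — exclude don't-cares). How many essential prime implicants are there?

4

Round 0: 0000✓ 0001✓ 0010✓ 0100✓ 1000✓ 1001✓ 1010✓ 1101✓
Round 1: -000✓ -001✓ -010✓ 0-00 00-0✓ 000-✓ 1-01 10-0✓ 100-✓
Round 2: -0-0 -00-
PIs = {-0-0, -00-, 0-00, 1-01}
Coverage chart:
  m0: -0-0,-00-,0-00
  m1: -00- ←essential
  m2: -0-0 ←essential
  m4: 0-00 ←essential
  m8: -0-0,-00-
  m9: -00-,1-01
  m10: -0-0 ←essential
  m13: 1-01 ←essential
Essential: -0-0, -00-, 0-00, 1-01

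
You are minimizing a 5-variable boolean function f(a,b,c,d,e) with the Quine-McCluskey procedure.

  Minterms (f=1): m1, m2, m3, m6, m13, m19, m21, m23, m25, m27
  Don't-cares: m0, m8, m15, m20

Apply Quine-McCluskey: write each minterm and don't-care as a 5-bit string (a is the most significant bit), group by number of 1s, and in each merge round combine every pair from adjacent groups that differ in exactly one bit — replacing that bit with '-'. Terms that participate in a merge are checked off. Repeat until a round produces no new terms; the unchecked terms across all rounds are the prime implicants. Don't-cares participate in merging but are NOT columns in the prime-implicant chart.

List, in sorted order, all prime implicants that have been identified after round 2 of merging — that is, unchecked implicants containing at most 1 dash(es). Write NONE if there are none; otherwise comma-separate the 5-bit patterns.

-0011, 0-000, 00-10, 011-1, 1-011, 10-11, 101-1, 1010-, 110-1

Round 0: 00000✓ 00001✓ 00010✓ 00011✓ 00110✓ 01000✓ 01101✓ 01111✓ 10011✓ 10100✓ 10101✓ 10111✓ 11001✓ 11011✓
Round 1: -0011 0-000 00-10 000-0✓ 000-1✓ 0000-✓ 0001-✓ 011-1 1-011 10-11 101-1 1010- 110-1
Round 2: 000--
PIs = {-0011, 0-000, 00-10, 000--, 011-1, 1-011, 10-11, 101-1, 1010-, 110-1}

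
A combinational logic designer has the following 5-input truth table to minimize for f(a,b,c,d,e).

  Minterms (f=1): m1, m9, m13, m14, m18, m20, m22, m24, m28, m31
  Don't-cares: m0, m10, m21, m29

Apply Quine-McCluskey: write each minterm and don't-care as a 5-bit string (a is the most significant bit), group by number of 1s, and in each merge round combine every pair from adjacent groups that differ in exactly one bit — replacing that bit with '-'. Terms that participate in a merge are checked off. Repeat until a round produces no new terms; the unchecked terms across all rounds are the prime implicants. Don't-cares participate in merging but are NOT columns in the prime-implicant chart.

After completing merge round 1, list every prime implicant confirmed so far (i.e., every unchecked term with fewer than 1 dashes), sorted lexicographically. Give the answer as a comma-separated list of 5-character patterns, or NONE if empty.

Round 0: 00000✓ 00001✓ 01001✓ 01010✓ 01101✓ 01110✓ 10010✓ 10100✓ 10101✓ 10110✓ 11000✓ 11100✓ 11101✓ 11111✓
Round 1: -1101 0-001 0000- 01-01 01-10 1-100✓ 1-101✓ 10-10 101-0 1010-✓ 11-00 111-1 1110-✓
Round 2: 1-10-
PIs = {-1101, 0-001, 0000-, 01-01, 01-10, 1-10-, 10-10, 101-0, 11-00, 111-1}

NONE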